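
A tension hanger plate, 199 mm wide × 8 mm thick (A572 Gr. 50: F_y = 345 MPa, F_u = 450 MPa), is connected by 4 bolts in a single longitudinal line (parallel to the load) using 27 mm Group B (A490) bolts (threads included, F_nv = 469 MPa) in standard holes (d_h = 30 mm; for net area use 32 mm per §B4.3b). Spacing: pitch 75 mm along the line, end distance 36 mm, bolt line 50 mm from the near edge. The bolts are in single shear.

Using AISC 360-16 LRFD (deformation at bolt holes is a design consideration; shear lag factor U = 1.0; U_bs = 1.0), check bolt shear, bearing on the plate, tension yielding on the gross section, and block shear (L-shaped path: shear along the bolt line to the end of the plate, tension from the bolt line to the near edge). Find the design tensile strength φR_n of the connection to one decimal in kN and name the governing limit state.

333.2 kN (block shear governs)

Bolt shear: A_b = π(27)²/4 = 572.56 mm². φR_n = 0.75 × 469 × 572.56 × 4 × 1 = 805.6 kN.
Bearing (8 mm plate, F_u = 450 MPa): end bolts L_c = 36 − 30/2 = 21, R_n = min(1.2×21×8×450, 2.4×27×8×450) = 90.72 kN/bolt; interior L_c = 75 − 30 = 45, R_n = 194.4 kN/bolt. φR_n = 0.75 × (1×90.72 + 3×194.4) = 505.4 kN.
Tension yield (gross): A_g = 199×8 = 1592 mm². φR_n = 0.90 × 345 × 1592 = 494.3 kN.
Block shear: shear path 1×[36+3×75] = 1×261 mm, A_gv = 2088, A_nv = 1×(261 − 3.5×32)×8 = 1192 mm²; tension to near edge: (50 − 0.5×32)×8 = 272 mm². R_n = min(0.6×450×1192, 0.6×345×2088) + 1.0×450×272 = min(321.84, 432.22) + 122.4 = 444.24 kN. φR_n = 0.75 × 444.24 = 333.2 kN.
Governing: min(805.6, 505.4, 494.3, 333.2) = 333.2 kN → block shear.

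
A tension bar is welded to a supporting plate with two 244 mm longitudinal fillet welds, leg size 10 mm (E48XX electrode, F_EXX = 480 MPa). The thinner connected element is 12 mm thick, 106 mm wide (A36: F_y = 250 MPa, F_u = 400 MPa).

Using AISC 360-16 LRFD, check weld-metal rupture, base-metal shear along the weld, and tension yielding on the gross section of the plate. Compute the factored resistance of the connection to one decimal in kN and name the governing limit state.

286.2 kN (gross-section yield governs)

Weld metal: throat = 0.707×10 = 7.07 mm, L = 2×244 = 488 mm. φR_n = 0.75 × 0.6 × 480 × 7.07 × 488 = 745.2 kN.
Base metal shear (12 mm plate): yield φR_n = 1.0×0.6×250×12×488 = 878.4 kN; rupture φR_n = 0.75×0.6×400×12×488 = 1054.1 kN; take 878.4 kN (yield).
Tension yield (gross): A_g = 106×12 = 1272 mm². φR_n = 0.90 × 250 × 1272 = 286.2 kN.
Governing: min(745.2, 878.4, 286.2) = 286.2 kN → gross-section yield.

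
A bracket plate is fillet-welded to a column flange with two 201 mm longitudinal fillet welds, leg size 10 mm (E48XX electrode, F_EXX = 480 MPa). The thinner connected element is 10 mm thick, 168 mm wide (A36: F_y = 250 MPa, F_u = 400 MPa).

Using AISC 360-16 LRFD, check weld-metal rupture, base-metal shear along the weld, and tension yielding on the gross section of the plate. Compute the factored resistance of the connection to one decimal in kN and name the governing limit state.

378.0 kN (gross-section yield governs)

Weld metal: throat = 0.707×10 = 7.07 mm, L = 2×201 = 402 mm. φR_n = 0.75 × 0.6 × 480 × 7.07 × 402 = 613.9 kN.
Base metal shear (10 mm plate): yield φR_n = 1.0×0.6×250×10×402 = 603.0 kN; rupture φR_n = 0.75×0.6×400×10×402 = 723.6 kN; take 603.0 kN (yield).
Tension yield (gross): A_g = 168×10 = 1680 mm². φR_n = 0.90 × 250 × 1680 = 378.0 kN.
Governing: min(613.9, 603.0, 378.0) = 378.0 kN → gross-section yield.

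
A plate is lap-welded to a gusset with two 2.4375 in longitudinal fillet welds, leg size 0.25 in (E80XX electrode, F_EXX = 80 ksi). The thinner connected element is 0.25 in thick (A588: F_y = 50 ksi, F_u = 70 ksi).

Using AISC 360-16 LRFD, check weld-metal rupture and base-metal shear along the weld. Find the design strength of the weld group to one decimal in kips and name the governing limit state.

31.0 kips (weld metal governs)

Weld metal: throat = 0.707×0.25 = 0.17675 in, L = 2×2.4375 = 4.875 in. φR_n = 0.75 × 0.6 × 80 × 0.17675 × 4.875 = 31.0 kips.
Base metal shear (0.25 in plate): yield φR_n = 1.0×0.6×50×0.25×4.875 = 36.6 kips; rupture φR_n = 0.75×0.6×70×0.25×4.875 = 38.4 kips; take 36.6 kips (yield).
Governing: min(31.0, 36.6) = 31.0 kips → weld metal.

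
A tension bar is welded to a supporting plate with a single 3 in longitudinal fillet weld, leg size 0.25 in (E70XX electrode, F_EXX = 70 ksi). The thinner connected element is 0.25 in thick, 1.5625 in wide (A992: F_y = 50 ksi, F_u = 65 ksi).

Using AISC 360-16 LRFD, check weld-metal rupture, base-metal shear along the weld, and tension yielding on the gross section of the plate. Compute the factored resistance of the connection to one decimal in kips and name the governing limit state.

Weld metal: throat = 0.707×0.25 = 0.17675 in, L = 3 in. φR_n = 0.75 × 0.6 × 70 × 0.17675 × 3 = 16.7 kips.
Base metal shear (0.25 in plate): yield φR_n = 1.0×0.6×50×0.25×3 = 22.5 kips; rupture φR_n = 0.75×0.6×65×0.25×3 = 21.9 kips; take 21.9 kips (rupture).
Tension yield (gross): A_g = 1.5625×0.25 = 0.39063 in². φR_n = 0.90 × 50 × 0.39063 = 17.6 kips.
Governing: min(16.7, 21.9, 17.6) = 16.7 kips → weld metal.

16.7 kips (weld metal governs)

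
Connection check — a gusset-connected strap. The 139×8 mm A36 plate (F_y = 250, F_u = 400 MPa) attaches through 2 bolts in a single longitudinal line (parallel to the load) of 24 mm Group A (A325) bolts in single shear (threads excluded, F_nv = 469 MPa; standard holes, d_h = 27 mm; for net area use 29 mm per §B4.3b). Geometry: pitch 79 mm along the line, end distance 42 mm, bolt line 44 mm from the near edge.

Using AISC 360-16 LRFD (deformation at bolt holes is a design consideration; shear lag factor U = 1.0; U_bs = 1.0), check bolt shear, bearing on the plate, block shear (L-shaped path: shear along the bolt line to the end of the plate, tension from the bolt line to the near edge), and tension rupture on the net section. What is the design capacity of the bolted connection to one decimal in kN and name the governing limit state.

Bolt shear: A_b = π(24)²/4 = 452.39 mm². φR_n = 0.75 × 469 × 452.39 × 2 × 1 = 318.3 kN.
Bearing (8 mm plate, F_u = 400 MPa): end bolts L_c = 42 − 27/2 = 28.5, R_n = min(1.2×28.5×8×400, 2.4×24×8×400) = 109.44 kN/bolt; interior L_c = 79 − 27 = 52, R_n = 184.32 kN/bolt. φR_n = 0.75 × (1×109.44 + 1×184.32) = 220.3 kN.
Block shear: shear path 1×[42+1×79] = 1×121 mm, A_gv = 968, A_nv = 1×(121 − 1.5×29)×8 = 620 mm²; tension to near edge: (44 − 0.5×29)×8 = 236 mm². R_n = min(0.6×400×620, 0.6×250×968) + 1.0×400×236 = min(148.8, 145.2) + 94.4 = 239.6 kN. φR_n = 0.75 × 239.6 = 179.7 kN.
Tension rupture (net): A_n = (139 − 1×29)×8 = 880 mm² (U = 1.0, A_e = A_n). φR_n = 0.75 × 400 × 880 = 264.0 kN.
Governing: min(318.3, 220.3, 179.7, 264.0) = 179.7 kN → block shear.

179.7 kN (block shear governs)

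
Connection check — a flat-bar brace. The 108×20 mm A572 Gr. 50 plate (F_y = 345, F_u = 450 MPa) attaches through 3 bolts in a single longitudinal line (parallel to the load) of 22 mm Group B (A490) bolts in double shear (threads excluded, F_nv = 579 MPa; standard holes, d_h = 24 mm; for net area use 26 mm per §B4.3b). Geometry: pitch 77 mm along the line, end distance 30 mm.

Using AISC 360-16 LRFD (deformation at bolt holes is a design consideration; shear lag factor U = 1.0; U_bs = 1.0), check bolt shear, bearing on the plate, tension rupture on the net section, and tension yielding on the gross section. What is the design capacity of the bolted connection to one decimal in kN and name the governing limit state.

Bolt shear: A_b = π(22)²/4 = 380.13 mm². φR_n = 0.75 × 579 × 380.13 × 3 × 2 = 990.4 kN.
Bearing (20 mm plate, F_u = 450 MPa): end bolts L_c = 30 − 24/2 = 18, R_n = min(1.2×18×20×450, 2.4×22×20×450) = 194.4 kN/bolt; interior L_c = 77 − 24 = 53, R_n = 475.2 kN/bolt. φR_n = 0.75 × (1×194.4 + 2×475.2) = 858.6 kN.
Tension rupture (net): A_n = (108 − 1×26)×20 = 1640 mm² (U = 1.0, A_e = A_n). φR_n = 0.75 × 450 × 1640 = 553.5 kN.
Tension yield (gross): A_g = 108×20 = 2160 mm². φR_n = 0.90 × 345 × 2160 = 670.7 kN.
Governing: min(990.4, 858.6, 553.5, 670.7) = 553.5 kN → net-section rupture.

553.5 kN (net-section rupture governs)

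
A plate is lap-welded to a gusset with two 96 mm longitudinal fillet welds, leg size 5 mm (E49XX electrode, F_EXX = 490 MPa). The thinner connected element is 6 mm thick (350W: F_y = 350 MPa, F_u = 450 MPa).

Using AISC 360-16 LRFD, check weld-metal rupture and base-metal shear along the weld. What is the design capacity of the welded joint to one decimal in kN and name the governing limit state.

149.7 kN (weld metal governs)

Weld metal: throat = 0.707×5 = 3.535 mm, L = 2×96 = 192 mm. φR_n = 0.75 × 0.6 × 490 × 3.535 × 192 = 149.7 kN.
Base metal shear (6 mm plate): yield φR_n = 1.0×0.6×350×6×192 = 241.9 kN; rupture φR_n = 0.75×0.6×450×6×192 = 233.3 kN; take 233.3 kN (rupture).
Governing: min(149.7, 233.3) = 149.7 kN → weld metal.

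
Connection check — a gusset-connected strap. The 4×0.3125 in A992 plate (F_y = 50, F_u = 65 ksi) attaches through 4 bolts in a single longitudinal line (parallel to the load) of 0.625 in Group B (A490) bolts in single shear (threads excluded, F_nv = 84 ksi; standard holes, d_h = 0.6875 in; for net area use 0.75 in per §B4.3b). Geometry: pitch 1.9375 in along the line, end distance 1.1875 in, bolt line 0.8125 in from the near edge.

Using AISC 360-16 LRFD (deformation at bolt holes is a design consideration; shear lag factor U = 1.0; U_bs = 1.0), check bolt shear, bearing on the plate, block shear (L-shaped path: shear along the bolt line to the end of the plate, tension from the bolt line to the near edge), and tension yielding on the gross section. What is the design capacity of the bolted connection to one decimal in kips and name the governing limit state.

Bolt shear: A_b = π(0.625)²/4 = 0.3068 in². φR_n = 0.75 × 84 × 0.3068 × 4 × 1 = 77.3 kips.
Bearing (0.3125 in plate, F_u = 65 ksi): end bolts L_c = 1.1875 − 0.6875/2 = 0.84375, R_n = min(1.2×0.84375×0.3125×65, 2.4×0.625×0.3125×65) = 20.566 kips/bolt; interior L_c = 1.9375 − 0.6875 = 1.25, R_n = 30.469 kips/bolt. φR_n = 0.75 × (1×20.566 + 3×30.469) = 84.0 kips.
Block shear: shear path 1×[1.1875+3×1.9375] = 1×7 in, A_gv = 2.1875, A_nv = 1×(7 − 3.5×0.75)×0.3125 = 1.3672 in²; tension to near edge: (0.8125 − 0.5×0.75)×0.3125 = 0.13672 in². R_n = min(0.6×65×1.3672, 0.6×50×2.1875) + 1.0×65×0.13672 = min(53.321, 65.625) + 8.8868 = 62.208 kips. φR_n = 0.75 × 62.208 = 46.7 kips.
Tension yield (gross): A_g = 4×0.3125 = 1.25 in². φR_n = 0.90 × 50 × 1.25 = 56.3 kips.
Governing: min(77.3, 84.0, 46.7, 56.3) = 46.7 kips → block shear.

46.7 kips (block shear governs)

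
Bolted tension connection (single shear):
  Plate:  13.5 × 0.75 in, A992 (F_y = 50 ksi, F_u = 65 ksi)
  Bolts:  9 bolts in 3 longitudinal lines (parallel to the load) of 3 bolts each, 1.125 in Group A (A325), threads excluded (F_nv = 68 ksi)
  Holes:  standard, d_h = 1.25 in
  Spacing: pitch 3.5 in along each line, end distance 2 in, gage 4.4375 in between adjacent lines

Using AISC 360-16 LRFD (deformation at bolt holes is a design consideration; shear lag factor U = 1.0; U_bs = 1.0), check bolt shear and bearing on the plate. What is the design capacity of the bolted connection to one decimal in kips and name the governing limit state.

Bolt shear: A_b = π(1.125)²/4 = 0.99402 in². φR_n = 0.75 × 68 × 0.99402 × 9 × 1 = 456.3 kips.
Bearing (0.75 in plate, F_u = 65 ksi): end bolts L_c = 2 − 1.25/2 = 1.375, R_n = min(1.2×1.375×0.75×65, 2.4×1.125×0.75×65) = 80.438 kips/bolt; interior L_c = 3.5 − 1.25 = 2.25, R_n = 131.63 kips/bolt. φR_n = 0.75 × (3×80.438 + 6×131.63) = 773.3 kips.
Governing: min(456.3, 773.3) = 456.3 kips → bolt shear.

456.3 kips (bolt shear governs)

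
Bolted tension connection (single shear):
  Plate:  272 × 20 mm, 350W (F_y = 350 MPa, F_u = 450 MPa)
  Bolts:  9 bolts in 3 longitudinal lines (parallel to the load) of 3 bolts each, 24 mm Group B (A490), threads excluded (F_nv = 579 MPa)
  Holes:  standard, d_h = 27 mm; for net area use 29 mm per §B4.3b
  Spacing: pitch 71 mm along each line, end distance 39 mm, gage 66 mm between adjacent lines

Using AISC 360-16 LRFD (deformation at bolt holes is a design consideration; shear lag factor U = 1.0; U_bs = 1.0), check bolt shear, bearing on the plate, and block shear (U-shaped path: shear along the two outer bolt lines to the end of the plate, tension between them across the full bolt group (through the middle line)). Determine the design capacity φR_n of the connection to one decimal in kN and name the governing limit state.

1378.4 kN (block shear governs)

Bolt shear: A_b = π(24)²/4 = 452.39 mm². φR_n = 0.75 × 579 × 452.39 × 9 × 1 = 1768.1 kN.
Bearing (20 mm plate, F_u = 450 MPa): end bolts L_c = 39 − 27/2 = 25.5, R_n = min(1.2×25.5×20×450, 2.4×24×20×450) = 275.4 kN/bolt; interior L_c = 71 − 27 = 44, R_n = 475.2 kN/bolt. φR_n = 0.75 × (3×275.4 + 6×475.2) = 2758.1 kN.
Block shear: shear path 2×[39+2×71] = 2×181 mm, A_gv = 7240, A_nv = 2×(181 − 2.5×29)×20 = 4340 mm²; tension across gage: (132 − 2×29)×20 = 1480 mm². R_n = min(0.6×450×4340, 0.6×350×7240) + 1.0×450×1480 = min(1171.8, 1520.4) + 666 = 1837.8 kN. φR_n = 0.75 × 1837.8 = 1378.4 kN.
Governing: min(1768.1, 2758.1, 1378.4) = 1378.4 kN → block shear.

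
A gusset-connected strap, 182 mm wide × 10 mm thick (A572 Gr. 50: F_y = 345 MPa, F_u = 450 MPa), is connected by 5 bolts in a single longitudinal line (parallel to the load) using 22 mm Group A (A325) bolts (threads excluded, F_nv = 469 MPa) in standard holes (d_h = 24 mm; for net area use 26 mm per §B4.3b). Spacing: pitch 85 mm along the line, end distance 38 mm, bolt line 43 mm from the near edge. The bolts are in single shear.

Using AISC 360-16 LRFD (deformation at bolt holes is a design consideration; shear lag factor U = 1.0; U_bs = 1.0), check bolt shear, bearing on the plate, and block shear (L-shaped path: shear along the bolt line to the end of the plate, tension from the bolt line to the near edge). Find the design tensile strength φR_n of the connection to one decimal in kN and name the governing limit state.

Bolt shear: A_b = π(22)²/4 = 380.13 mm². φR_n = 0.75 × 469 × 380.13 × 5 × 1 = 668.6 kN.
Bearing (10 mm plate, F_u = 450 MPa): end bolts L_c = 38 − 24/2 = 26, R_n = min(1.2×26×10×450, 2.4×22×10×450) = 140.4 kN/bolt; interior L_c = 85 − 24 = 61, R_n = 237.6 kN/bolt. φR_n = 0.75 × (1×140.4 + 4×237.6) = 818.1 kN.
Block shear: shear path 1×[38+4×85] = 1×378 mm, A_gv = 3780, A_nv = 1×(378 − 4.5×26)×10 = 2610 mm²; tension to near edge: (43 − 0.5×26)×10 = 300 mm². R_n = min(0.6×450×2610, 0.6×345×3780) + 1.0×450×300 = min(704.7, 782.46) + 135 = 839.7 kN. φR_n = 0.75 × 839.7 = 629.8 kN.
Governing: min(668.6, 818.1, 629.8) = 629.8 kN → block shear.

629.8 kN (block shear governs)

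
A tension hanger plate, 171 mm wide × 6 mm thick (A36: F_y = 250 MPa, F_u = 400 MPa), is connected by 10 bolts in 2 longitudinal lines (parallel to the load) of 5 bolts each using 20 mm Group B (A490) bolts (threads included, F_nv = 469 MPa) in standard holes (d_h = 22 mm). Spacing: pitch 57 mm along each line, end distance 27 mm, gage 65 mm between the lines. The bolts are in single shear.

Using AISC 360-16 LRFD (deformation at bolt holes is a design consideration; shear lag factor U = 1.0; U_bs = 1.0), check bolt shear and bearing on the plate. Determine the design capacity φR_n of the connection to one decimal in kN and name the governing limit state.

673.9 kN (bearing governs)

Bolt shear: A_b = π(20)²/4 = 314.16 mm². φR_n = 0.75 × 469 × 314.16 × 10 × 1 = 1105.1 kN.
Bearing (6 mm plate, F_u = 400 MPa): end bolts L_c = 27 − 22/2 = 16, R_n = min(1.2×16×6×400, 2.4×20×6×400) = 46.08 kN/bolt; interior L_c = 57 − 22 = 35, R_n = 100.8 kN/bolt. φR_n = 0.75 × (2×46.08 + 8×100.8) = 673.9 kN.
Governing: min(1105.1, 673.9) = 673.9 kN → bearing.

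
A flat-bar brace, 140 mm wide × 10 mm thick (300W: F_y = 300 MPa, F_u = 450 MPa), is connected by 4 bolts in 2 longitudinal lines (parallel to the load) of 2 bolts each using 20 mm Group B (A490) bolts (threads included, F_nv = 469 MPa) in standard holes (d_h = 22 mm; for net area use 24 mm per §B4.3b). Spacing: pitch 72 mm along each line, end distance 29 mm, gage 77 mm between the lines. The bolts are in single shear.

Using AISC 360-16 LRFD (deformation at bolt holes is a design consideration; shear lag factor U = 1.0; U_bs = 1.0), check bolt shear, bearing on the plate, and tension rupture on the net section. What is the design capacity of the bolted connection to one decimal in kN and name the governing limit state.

Bolt shear: A_b = π(20)²/4 = 314.16 mm². φR_n = 0.75 × 469 × 314.16 × 4 × 1 = 442.0 kN.
Bearing (10 mm plate, F_u = 450 MPa): end bolts L_c = 29 − 22/2 = 18, R_n = min(1.2×18×10×450, 2.4×20×10×450) = 97.2 kN/bolt; interior L_c = 72 − 22 = 50, R_n = 216 kN/bolt. φR_n = 0.75 × (2×97.2 + 2×216) = 469.8 kN.
Tension rupture (net): A_n = (140 − 2×24)×10 = 920 mm² (U = 1.0, A_e = A_n). φR_n = 0.75 × 450 × 920 = 310.5 kN.
Governing: min(442.0, 469.8, 310.5) = 310.5 kN → net-section rupture.

310.5 kN (net-section rupture governs)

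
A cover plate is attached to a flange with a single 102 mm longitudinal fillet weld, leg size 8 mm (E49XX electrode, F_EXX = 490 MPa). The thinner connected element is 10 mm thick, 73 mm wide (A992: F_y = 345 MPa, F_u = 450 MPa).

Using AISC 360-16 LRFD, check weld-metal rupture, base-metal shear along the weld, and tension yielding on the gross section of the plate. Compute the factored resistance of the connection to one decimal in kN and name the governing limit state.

127.2 kN (weld metal governs)

Weld metal: throat = 0.707×8 = 5.656 mm, L = 102 mm. φR_n = 0.75 × 0.6 × 490 × 5.656 × 102 = 127.2 kN.
Base metal shear (10 mm plate): yield φR_n = 1.0×0.6×345×10×102 = 211.1 kN; rupture φR_n = 0.75×0.6×450×10×102 = 206.6 kN; take 206.6 kN (rupture).
Tension yield (gross): A_g = 73×10 = 730 mm². φR_n = 0.90 × 345 × 730 = 226.7 kN.
Governing: min(127.2, 206.6, 226.7) = 127.2 kN → weld metal.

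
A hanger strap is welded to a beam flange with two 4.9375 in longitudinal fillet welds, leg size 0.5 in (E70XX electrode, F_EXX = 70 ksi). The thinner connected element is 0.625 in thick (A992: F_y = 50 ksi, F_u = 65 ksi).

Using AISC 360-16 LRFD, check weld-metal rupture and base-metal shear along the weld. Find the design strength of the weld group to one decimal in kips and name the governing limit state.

Weld metal: throat = 0.707×0.5 = 0.3535 in, L = 2×4.9375 = 9.875 in. φR_n = 0.75 × 0.6 × 70 × 0.3535 × 9.875 = 110.0 kips.
Base metal shear (0.625 in plate): yield φR_n = 1.0×0.6×50×0.625×9.875 = 185.2 kips; rupture φR_n = 0.75×0.6×65×0.625×9.875 = 180.5 kips; take 180.5 kips (rupture).
Governing: min(110.0, 180.5) = 110.0 kips → weld metal.

110.0 kips (weld metal governs)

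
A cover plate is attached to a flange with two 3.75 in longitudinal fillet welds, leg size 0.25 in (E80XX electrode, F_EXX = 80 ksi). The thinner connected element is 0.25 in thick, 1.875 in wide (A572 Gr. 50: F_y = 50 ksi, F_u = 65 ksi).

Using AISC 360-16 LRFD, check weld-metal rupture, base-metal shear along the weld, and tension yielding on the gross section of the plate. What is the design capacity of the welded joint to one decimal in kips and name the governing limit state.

Weld metal: throat = 0.707×0.25 = 0.17675 in, L = 2×3.75 = 7.5 in. φR_n = 0.75 × 0.6 × 80 × 0.17675 × 7.5 = 47.7 kips.
Base metal shear (0.25 in plate): yield φR_n = 1.0×0.6×50×0.25×7.5 = 56.3 kips; rupture φR_n = 0.75×0.6×65×0.25×7.5 = 54.8 kips; take 54.8 kips (rupture).
Tension yield (gross): A_g = 1.875×0.25 = 0.46875 in². φR_n = 0.90 × 50 × 0.46875 = 21.1 kips.
Governing: min(47.7, 54.8, 21.1) = 21.1 kips → gross-section yield.

21.1 kips (gross-section yield governs)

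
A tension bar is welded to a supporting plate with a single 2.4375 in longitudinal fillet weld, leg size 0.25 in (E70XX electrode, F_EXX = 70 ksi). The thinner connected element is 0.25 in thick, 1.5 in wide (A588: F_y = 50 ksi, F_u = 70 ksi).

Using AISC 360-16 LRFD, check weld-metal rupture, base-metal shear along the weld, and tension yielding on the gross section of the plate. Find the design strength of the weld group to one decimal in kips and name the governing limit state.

Weld metal: throat = 0.707×0.25 = 0.17675 in, L = 2.4375 in. φR_n = 0.75 × 0.6 × 70 × 0.17675 × 2.4375 = 13.6 kips.
Base metal shear (0.25 in plate): yield φR_n = 1.0×0.6×50×0.25×2.4375 = 18.3 kips; rupture φR_n = 0.75×0.6×70×0.25×2.4375 = 19.2 kips; take 18.3 kips (yield).
Tension yield (gross): A_g = 1.5×0.25 = 0.375 in². φR_n = 0.90 × 50 × 0.375 = 16.9 kips.
Governing: min(13.6, 18.3, 16.9) = 13.6 kips → weld metal.

13.6 kips (weld metal governs)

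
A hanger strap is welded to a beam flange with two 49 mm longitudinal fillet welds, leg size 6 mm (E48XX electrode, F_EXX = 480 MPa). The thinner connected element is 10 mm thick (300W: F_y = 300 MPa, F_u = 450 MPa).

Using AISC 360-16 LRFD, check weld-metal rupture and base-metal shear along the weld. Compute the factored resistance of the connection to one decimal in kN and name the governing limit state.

Weld metal: throat = 0.707×6 = 4.242 mm, L = 2×49 = 98 mm. φR_n = 0.75 × 0.6 × 480 × 4.242 × 98 = 89.8 kN.
Base metal shear (10 mm plate): yield φR_n = 1.0×0.6×300×10×98 = 176.4 kN; rupture φR_n = 0.75×0.6×450×10×98 = 198.5 kN; take 176.4 kN (yield).
Governing: min(89.8, 176.4) = 89.8 kN → weld metal.

89.8 kN (weld metal governs)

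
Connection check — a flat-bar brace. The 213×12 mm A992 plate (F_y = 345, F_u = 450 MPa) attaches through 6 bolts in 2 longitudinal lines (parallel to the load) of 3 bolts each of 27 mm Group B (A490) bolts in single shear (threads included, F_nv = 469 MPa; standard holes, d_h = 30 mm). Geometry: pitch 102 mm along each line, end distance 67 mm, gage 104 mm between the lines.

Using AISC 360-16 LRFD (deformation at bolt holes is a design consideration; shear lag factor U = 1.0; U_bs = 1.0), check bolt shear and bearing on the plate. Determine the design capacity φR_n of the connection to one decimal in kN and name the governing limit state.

Bolt shear: A_b = π(27)²/4 = 572.56 mm². φR_n = 0.75 × 469 × 572.56 × 6 × 1 = 1208.4 kN.
Bearing (12 mm plate, F_u = 450 MPa): end bolts L_c = 67 − 30/2 = 52, R_n = min(1.2×52×12×450, 2.4×27×12×450) = 336.96 kN/bolt; interior L_c = 102 − 30 = 72, R_n = 349.92 kN/bolt. φR_n = 0.75 × (2×336.96 + 4×349.92) = 1555.2 kN.
Governing: min(1208.4, 1555.2) = 1208.4 kN → bolt shear.

1208.4 kN (bolt shear governs)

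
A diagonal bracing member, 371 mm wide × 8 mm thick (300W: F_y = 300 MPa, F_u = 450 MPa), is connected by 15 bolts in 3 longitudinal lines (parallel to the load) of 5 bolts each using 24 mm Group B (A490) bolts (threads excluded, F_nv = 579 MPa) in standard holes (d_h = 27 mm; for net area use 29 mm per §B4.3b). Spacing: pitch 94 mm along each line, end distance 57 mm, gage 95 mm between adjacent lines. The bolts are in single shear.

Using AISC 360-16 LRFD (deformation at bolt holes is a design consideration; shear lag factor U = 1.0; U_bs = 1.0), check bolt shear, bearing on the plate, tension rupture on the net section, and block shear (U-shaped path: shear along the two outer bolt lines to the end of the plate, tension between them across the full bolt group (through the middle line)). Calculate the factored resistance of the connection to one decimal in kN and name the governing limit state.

766.8 kN (net-section rupture governs)

Bolt shear: A_b = π(24)²/4 = 452.39 mm². φR_n = 0.75 × 579 × 452.39 × 15 × 1 = 2946.8 kN.
Bearing (8 mm plate, F_u = 450 MPa): end bolts L_c = 57 − 27/2 = 43.5, R_n = min(1.2×43.5×8×450, 2.4×24×8×450) = 187.92 kN/bolt; interior L_c = 94 − 27 = 67, R_n = 207.36 kN/bolt. φR_n = 0.75 × (3×187.92 + 12×207.36) = 2289.1 kN.
Tension rupture (net): A_n = (371 − 3×29)×8 = 2272 mm² (U = 1.0, A_e = A_n). φR_n = 0.75 × 450 × 2272 = 766.8 kN.
Block shear: shear path 2×[57+4×94] = 2×433 mm, A_gv = 6928, A_nv = 2×(433 − 4.5×29)×8 = 4840 mm²; tension across gage: (190 − 2×29)×8 = 1056 mm². R_n = min(0.6×450×4840, 0.6×300×6928) + 1.0×450×1056 = min(1306.8, 1247) + 475.2 = 1722.2 kN. φR_n = 0.75 × 1722.2 = 1291.7 kN.
Governing: min(2946.8, 2289.1, 766.8, 1291.7) = 766.8 kN → net-section rupture.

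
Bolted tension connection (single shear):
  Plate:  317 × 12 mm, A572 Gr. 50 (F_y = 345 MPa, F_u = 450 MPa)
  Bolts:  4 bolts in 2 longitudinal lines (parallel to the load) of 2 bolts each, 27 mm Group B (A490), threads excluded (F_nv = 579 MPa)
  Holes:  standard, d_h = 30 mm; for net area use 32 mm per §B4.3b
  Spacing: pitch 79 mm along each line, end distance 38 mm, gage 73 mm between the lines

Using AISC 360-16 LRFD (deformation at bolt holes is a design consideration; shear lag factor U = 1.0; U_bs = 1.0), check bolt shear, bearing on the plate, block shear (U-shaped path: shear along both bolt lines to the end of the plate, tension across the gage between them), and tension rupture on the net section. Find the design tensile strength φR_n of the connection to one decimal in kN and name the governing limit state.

Bolt shear: A_b = π(27)²/4 = 572.56 mm². φR_n = 0.75 × 579 × 572.56 × 4 × 1 = 994.5 kN.
Bearing (12 mm plate, F_u = 450 MPa): end bolts L_c = 38 − 30/2 = 23, R_n = min(1.2×23×12×450, 2.4×27×12×450) = 149.04 kN/bolt; interior L_c = 79 − 30 = 49, R_n = 317.52 kN/bolt. φR_n = 0.75 × (2×149.04 + 2×317.52) = 699.8 kN.
Block shear: shear path 2×[38+1×79] = 2×117 mm, A_gv = 2808, A_nv = 2×(117 − 1.5×32)×12 = 1656 mm²; tension across gage: (73 − 1×32)×12 = 492 mm². R_n = min(0.6×450×1656, 0.6×345×2808) + 1.0×450×492 = min(447.12, 581.26) + 221.4 = 668.52 kN. φR_n = 0.75 × 668.52 = 501.4 kN.
Tension rupture (net): A_n = (317 − 2×32)×12 = 3036 mm² (U = 1.0, A_e = A_n). φR_n = 0.75 × 450 × 3036 = 1024.7 kN.
Governing: min(994.5, 699.8, 501.4, 1024.7) = 501.4 kN → block shear.

501.4 kN (block shear governs)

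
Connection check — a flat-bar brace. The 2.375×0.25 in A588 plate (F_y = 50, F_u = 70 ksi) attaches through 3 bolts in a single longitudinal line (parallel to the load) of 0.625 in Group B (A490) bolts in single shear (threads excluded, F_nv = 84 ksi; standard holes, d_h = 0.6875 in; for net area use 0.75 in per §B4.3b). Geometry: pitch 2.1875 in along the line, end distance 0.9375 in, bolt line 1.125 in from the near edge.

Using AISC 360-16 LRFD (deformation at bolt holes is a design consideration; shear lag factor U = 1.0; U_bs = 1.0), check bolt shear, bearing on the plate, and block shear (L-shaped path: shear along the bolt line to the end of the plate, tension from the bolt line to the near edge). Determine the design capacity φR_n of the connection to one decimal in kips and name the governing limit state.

36.9 kips (block shear governs)

Bolt shear: A_b = π(0.625)²/4 = 0.3068 in². φR_n = 0.75 × 84 × 0.3068 × 3 × 1 = 58.0 kips.
Bearing (0.25 in plate, F_u = 70 ksi): end bolts L_c = 0.9375 − 0.6875/2 = 0.59375, R_n = min(1.2×0.59375×0.25×70, 2.4×0.625×0.25×70) = 12.469 kips/bolt; interior L_c = 2.1875 − 0.6875 = 1.5, R_n = 26.25 kips/bolt. φR_n = 0.75 × (1×12.469 + 2×26.25) = 48.7 kips.
Block shear: shear path 1×[0.9375+2×2.1875] = 1×5.3125 in, A_gv = 1.3281, A_nv = 1×(5.3125 − 2.5×0.75)×0.25 = 0.85938 in²; tension to near edge: (1.125 − 0.5×0.75)×0.25 = 0.1875 in². R_n = min(0.6×70×0.85938, 0.6×50×1.3281) + 1.0×70×0.1875 = min(36.094, 39.843) + 13.125 = 49.219 kips. φR_n = 0.75 × 49.219 = 36.9 kips.
Governing: min(58.0, 48.7, 36.9) = 36.9 kips → block shear.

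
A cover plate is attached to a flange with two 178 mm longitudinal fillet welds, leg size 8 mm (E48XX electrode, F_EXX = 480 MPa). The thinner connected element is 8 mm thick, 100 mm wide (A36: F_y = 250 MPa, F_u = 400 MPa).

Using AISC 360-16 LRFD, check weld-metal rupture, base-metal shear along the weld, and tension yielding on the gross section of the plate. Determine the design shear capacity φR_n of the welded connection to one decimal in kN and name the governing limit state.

180.0 kN (gross-section yield governs)

Weld metal: throat = 0.707×8 = 5.656 mm, L = 2×178 = 356 mm. φR_n = 0.75 × 0.6 × 480 × 5.656 × 356 = 434.9 kN.
Base metal shear (8 mm plate): yield φR_n = 1.0×0.6×250×8×356 = 427.2 kN; rupture φR_n = 0.75×0.6×400×8×356 = 512.6 kN; take 427.2 kN (yield).
Tension yield (gross): A_g = 100×8 = 800 mm². φR_n = 0.90 × 250 × 800 = 180.0 kN.
Governing: min(434.9, 427.2, 180.0) = 180.0 kN → gross-section yield.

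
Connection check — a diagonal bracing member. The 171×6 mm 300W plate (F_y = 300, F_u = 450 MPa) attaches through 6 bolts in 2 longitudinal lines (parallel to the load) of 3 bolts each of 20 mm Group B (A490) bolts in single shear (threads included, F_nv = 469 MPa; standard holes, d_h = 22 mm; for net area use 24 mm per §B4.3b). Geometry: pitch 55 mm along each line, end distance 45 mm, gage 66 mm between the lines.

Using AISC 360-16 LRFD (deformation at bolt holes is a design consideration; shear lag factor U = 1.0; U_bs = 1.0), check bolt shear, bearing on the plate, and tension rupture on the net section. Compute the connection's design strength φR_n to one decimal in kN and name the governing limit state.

249.1 kN (net-section rupture governs)

Bolt shear: A_b = π(20)²/4 = 314.16 mm². φR_n = 0.75 × 469 × 314.16 × 6 × 1 = 663.0 kN.
Bearing (6 mm plate, F_u = 450 MPa): end bolts L_c = 45 − 22/2 = 34, R_n = min(1.2×34×6×450, 2.4×20×6×450) = 110.16 kN/bolt; interior L_c = 55 − 22 = 33, R_n = 106.92 kN/bolt. φR_n = 0.75 × (2×110.16 + 4×106.92) = 486.0 kN.
Tension rupture (net): A_n = (171 − 2×24)×6 = 738 mm² (U = 1.0, A_e = A_n). φR_n = 0.75 × 450 × 738 = 249.1 kN.
Governing: min(663.0, 486.0, 249.1) = 249.1 kN → net-section rupture.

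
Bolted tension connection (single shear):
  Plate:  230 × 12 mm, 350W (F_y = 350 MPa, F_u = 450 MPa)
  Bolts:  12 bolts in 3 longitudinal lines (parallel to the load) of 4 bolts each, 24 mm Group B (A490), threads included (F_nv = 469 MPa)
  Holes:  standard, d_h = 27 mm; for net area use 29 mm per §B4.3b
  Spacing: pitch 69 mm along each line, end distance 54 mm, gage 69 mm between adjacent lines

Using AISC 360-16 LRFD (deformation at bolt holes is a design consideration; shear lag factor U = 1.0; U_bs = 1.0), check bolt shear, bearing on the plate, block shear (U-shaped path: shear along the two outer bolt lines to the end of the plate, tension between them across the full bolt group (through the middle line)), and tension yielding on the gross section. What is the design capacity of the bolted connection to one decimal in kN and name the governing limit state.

869.4 kN (gross-section yield governs)

Bolt shear: A_b = π(24)²/4 = 452.39 mm². φR_n = 0.75 × 469 × 452.39 × 12 × 1 = 1909.5 kN.
Bearing (12 mm plate, F_u = 450 MPa): end bolts L_c = 54 − 27/2 = 40.5, R_n = min(1.2×40.5×12×450, 2.4×24×12×450) = 262.44 kN/bolt; interior L_c = 69 − 27 = 42, R_n = 272.16 kN/bolt. φR_n = 0.75 × (3×262.44 + 9×272.16) = 2427.6 kN.
Block shear: shear path 2×[54+3×69] = 2×261 mm, A_gv = 6264, A_nv = 2×(261 − 3.5×29)×12 = 3828 mm²; tension across gage: (138 − 2×29)×12 = 960 mm². R_n = min(0.6×450×3828, 0.6×350×6264) + 1.0×450×960 = min(1033.6, 1315.4) + 432 = 1465.6 kN. φR_n = 0.75 × 1465.6 = 1099.2 kN.
Tension yield (gross): A_g = 230×12 = 2760 mm². φR_n = 0.90 × 350 × 2760 = 869.4 kN.
Governing: min(1909.5, 2427.6, 1099.2, 869.4) = 869.4 kN → gross-section yield.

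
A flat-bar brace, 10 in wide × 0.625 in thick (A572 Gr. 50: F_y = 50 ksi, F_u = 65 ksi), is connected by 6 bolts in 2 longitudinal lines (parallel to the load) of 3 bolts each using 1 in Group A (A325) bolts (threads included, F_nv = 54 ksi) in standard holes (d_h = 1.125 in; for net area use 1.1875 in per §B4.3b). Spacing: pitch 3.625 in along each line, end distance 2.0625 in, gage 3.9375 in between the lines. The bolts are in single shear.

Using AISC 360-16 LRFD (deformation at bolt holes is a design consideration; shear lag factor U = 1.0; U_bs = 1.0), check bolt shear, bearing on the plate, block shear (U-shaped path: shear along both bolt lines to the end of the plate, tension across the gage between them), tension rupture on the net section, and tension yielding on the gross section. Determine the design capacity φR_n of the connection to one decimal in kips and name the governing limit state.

Bolt shear: A_b = π(1)²/4 = 0.7854 in². φR_n = 0.75 × 54 × 0.7854 × 6 × 1 = 190.9 kips.
Bearing (0.625 in plate, F_u = 65 ksi): end bolts L_c = 2.0625 − 1.125/2 = 1.5, R_n = min(1.2×1.5×0.625×65, 2.4×1×0.625×65) = 73.125 kips/bolt; interior L_c = 3.625 − 1.125 = 2.5, R_n = 97.5 kips/bolt. φR_n = 0.75 × (2×73.125 + 4×97.5) = 402.2 kips.
Block shear: shear path 2×[2.0625+2×3.625] = 2×9.3125 in, A_gv = 11.641, A_nv = 2×(9.3125 − 2.5×1.1875)×0.625 = 7.9297 in²; tension across gage: (3.9375 − 1×1.1875)×0.625 = 1.7188 in². R_n = min(0.6×65×7.9297, 0.6×50×11.641) + 1.0×65×1.7188 = min(309.26, 349.23) + 111.72 = 420.98 kips. φR_n = 0.75 × 420.98 = 315.7 kips.
Tension rupture (net): A_n = (10 − 2×1.1875)×0.625 = 4.7656 in² (U = 1.0, A_e = A_n). φR_n = 0.75 × 65 × 4.7656 = 232.3 kips.
Tension yield (gross): A_g = 10×0.625 = 6.25 in². φR_n = 0.90 × 50 × 6.25 = 281.3 kips.
Governing: min(190.9, 402.2, 315.7, 232.3, 281.3) = 190.9 kips → bolt shear.

190.9 kips (bolt shear governs)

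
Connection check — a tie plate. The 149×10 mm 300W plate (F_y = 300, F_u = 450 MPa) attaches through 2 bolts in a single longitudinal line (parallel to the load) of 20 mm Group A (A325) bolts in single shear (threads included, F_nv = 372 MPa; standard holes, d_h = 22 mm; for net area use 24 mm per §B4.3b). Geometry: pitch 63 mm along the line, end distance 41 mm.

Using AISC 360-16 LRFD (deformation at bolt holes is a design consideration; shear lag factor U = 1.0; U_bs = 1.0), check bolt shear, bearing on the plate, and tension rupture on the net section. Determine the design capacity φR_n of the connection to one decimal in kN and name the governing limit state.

175.3 kN (bolt shear governs)

Bolt shear: A_b = π(20)²/4 = 314.16 mm². φR_n = 0.75 × 372 × 314.16 × 2 × 1 = 175.3 kN.
Bearing (10 mm plate, F_u = 450 MPa): end bolts L_c = 41 − 22/2 = 30, R_n = min(1.2×30×10×450, 2.4×20×10×450) = 162 kN/bolt; interior L_c = 63 − 22 = 41, R_n = 216 kN/bolt. φR_n = 0.75 × (1×162 + 1×216) = 283.5 kN.
Tension rupture (net): A_n = (149 − 1×24)×10 = 1250 mm² (U = 1.0, A_e = A_n). φR_n = 0.75 × 450 × 1250 = 421.9 kN.
Governing: min(175.3, 283.5, 421.9) = 175.3 kN → bolt shear.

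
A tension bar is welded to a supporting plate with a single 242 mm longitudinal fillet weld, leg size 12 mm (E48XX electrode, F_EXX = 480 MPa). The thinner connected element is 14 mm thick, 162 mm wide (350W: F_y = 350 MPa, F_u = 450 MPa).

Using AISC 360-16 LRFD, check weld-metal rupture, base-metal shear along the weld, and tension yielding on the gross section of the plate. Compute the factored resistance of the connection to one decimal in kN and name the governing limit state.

443.5 kN (weld metal governs)

Weld metal: throat = 0.707×12 = 8.484 mm, L = 242 mm. φR_n = 0.75 × 0.6 × 480 × 8.484 × 242 = 443.5 kN.
Base metal shear (14 mm plate): yield φR_n = 1.0×0.6×350×14×242 = 711.5 kN; rupture φR_n = 0.75×0.6×450×14×242 = 686.1 kN; take 686.1 kN (rupture).
Tension yield (gross): A_g = 162×14 = 2268 mm². φR_n = 0.90 × 350 × 2268 = 714.4 kN.
Governing: min(443.5, 686.1, 714.4) = 443.5 kN → weld metal.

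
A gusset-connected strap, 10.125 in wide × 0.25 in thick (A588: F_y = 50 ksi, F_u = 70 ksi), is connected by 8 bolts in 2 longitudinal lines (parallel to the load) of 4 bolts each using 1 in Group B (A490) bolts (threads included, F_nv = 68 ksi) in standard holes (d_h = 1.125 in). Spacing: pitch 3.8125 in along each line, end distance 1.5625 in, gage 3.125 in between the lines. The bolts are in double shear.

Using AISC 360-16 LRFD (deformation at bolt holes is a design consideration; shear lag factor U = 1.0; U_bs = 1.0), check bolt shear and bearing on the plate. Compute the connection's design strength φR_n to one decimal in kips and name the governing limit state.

220.5 kips (bearing governs)

Bolt shear: A_b = π(1)²/4 = 0.7854 in². φR_n = 0.75 × 68 × 0.7854 × 8 × 2 = 640.9 kips.
Bearing (0.25 in plate, F_u = 70 ksi): end bolts L_c = 1.5625 − 1.125/2 = 1, R_n = min(1.2×1×0.25×70, 2.4×1×0.25×70) = 21 kips/bolt; interior L_c = 3.8125 − 1.125 = 2.6875, R_n = 42 kips/bolt. φR_n = 0.75 × (2×21 + 6×42) = 220.5 kips.
Governing: min(640.9, 220.5) = 220.5 kips → bearing.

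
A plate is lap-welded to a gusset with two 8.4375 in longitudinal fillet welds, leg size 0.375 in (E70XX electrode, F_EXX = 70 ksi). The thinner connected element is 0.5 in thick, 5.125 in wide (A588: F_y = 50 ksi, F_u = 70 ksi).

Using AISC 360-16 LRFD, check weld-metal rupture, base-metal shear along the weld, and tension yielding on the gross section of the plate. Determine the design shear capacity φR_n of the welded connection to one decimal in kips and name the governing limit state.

115.3 kips (gross-section yield governs)

Weld metal: throat = 0.707×0.375 = 0.26513 in, L = 2×8.4375 = 16.875 in. φR_n = 0.75 × 0.6 × 70 × 0.26513 × 16.875 = 140.9 kips.
Base metal shear (0.5 in plate): yield φR_n = 1.0×0.6×50×0.5×16.875 = 253.1 kips; rupture φR_n = 0.75×0.6×70×0.5×16.875 = 265.8 kips; take 253.1 kips (yield).
Tension yield (gross): A_g = 5.125×0.5 = 2.5625 in². φR_n = 0.90 × 50 × 2.5625 = 115.3 kips.
Governing: min(140.9, 253.1, 115.3) = 115.3 kips → gross-section yield.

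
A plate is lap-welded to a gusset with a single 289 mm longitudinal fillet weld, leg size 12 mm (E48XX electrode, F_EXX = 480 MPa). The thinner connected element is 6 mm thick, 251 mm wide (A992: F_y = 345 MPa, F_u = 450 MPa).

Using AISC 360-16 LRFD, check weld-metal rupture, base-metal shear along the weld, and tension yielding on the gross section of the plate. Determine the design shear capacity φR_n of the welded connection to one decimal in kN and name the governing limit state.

351.1 kN (base-metal shear governs)

Weld metal: throat = 0.707×12 = 8.484 mm, L = 289 mm. φR_n = 0.75 × 0.6 × 480 × 8.484 × 289 = 529.6 kN.
Base metal shear (6 mm plate): yield φR_n = 1.0×0.6×345×6×289 = 358.9 kN; rupture φR_n = 0.75×0.6×450×6×289 = 351.1 kN; take 351.1 kN (rupture).
Tension yield (gross): A_g = 251×6 = 1506 mm². φR_n = 0.90 × 345 × 1506 = 467.6 kN.
Governing: min(529.6, 351.1, 467.6) = 351.1 kN → base-metal shear.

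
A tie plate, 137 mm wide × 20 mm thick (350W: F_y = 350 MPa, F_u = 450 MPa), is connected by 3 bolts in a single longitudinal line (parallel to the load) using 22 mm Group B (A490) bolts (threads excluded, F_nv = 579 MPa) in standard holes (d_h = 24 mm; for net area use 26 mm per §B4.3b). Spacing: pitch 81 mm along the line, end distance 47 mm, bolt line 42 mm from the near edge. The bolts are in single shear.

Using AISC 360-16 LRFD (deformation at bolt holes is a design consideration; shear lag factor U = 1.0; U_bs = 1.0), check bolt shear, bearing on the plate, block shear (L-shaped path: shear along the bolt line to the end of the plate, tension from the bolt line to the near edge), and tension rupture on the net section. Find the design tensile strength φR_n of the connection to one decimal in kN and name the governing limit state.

495.2 kN (bolt shear governs)

Bolt shear: A_b = π(22)²/4 = 380.13 mm². φR_n = 0.75 × 579 × 380.13 × 3 × 1 = 495.2 kN.
Bearing (20 mm plate, F_u = 450 MPa): end bolts L_c = 47 − 24/2 = 35, R_n = min(1.2×35×20×450, 2.4×22×20×450) = 378 kN/bolt; interior L_c = 81 − 24 = 57, R_n = 475.2 kN/bolt. φR_n = 0.75 × (1×378 + 2×475.2) = 996.3 kN.
Block shear: shear path 1×[47+2×81] = 1×209 mm, A_gv = 4180, A_nv = 1×(209 − 2.5×26)×20 = 2880 mm²; tension to near edge: (42 − 0.5×26)×20 = 580 mm². R_n = min(0.6×450×2880, 0.6×350×4180) + 1.0×450×580 = min(777.6, 877.8) + 261 = 1038.6 kN. φR_n = 0.75 × 1038.6 = 779.0 kN.
Tension rupture (net): A_n = (137 − 1×26)×20 = 2220 mm² (U = 1.0, A_e = A_n). φR_n = 0.75 × 450 × 2220 = 749.3 kN.
Governing: min(495.2, 996.3, 779.0, 749.3) = 495.2 kN → bolt shear.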